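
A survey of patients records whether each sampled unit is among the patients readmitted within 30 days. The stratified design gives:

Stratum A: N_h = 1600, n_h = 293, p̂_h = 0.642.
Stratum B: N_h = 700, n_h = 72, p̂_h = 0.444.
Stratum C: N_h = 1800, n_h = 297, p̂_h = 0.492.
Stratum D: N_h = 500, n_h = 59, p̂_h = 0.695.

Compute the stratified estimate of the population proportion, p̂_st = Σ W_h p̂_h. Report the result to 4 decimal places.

p̂_st ≈ 0.5589

N = 4600; stratum weights W_h = N_h/N.
p̂_st = Σ W_h p̂_h = (1600·0.642 + 700·0.444 + 1800·0.492 + 500·0.695)/4600 = 0.55893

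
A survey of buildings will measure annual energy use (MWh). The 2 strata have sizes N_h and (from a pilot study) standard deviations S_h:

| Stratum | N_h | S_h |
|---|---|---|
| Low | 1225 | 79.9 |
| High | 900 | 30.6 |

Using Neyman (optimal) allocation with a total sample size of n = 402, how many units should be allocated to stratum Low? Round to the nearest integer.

314

Neyman allocation: n_h = n · N_h S_h / Σ N_i S_i, with n = 402.
  stratum Low: N_h·S_h = 1225·79.9 = 97877.50
  stratum High: N_h·S_h = 900·30.6 = 27540.00
Σ N_h S_h = 125417.50
n for stratum Low = 402·97877.50/125417.50 = 313.726 → 314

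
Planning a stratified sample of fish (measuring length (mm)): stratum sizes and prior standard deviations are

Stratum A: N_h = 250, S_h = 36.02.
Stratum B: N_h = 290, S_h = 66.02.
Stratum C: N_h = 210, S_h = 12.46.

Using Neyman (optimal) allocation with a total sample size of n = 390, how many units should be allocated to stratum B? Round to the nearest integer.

243

Neyman allocation: n_h = n · N_h S_h / Σ N_i S_i, with n = 390.
  stratum A: N_h·S_h = 250·36.02 = 9005.00
  stratum B: N_h·S_h = 290·66.02 = 19145.80
  stratum C: N_h·S_h = 210·12.46 = 2616.60
Σ N_h S_h = 30767.40
n for stratum B = 390·19145.80/30767.40 = 242.687 → 243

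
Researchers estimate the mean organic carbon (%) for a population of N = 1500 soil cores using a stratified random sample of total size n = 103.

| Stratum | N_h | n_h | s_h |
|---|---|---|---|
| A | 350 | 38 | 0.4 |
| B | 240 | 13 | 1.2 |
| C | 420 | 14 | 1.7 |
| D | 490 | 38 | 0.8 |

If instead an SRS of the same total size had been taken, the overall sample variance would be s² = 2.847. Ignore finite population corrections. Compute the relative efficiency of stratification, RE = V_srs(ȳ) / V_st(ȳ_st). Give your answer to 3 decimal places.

RE ≈ 1.313

V̂(ȳ_st) = Σ W_h² s_h²/n_h, with W_h = N_h/N and N = 1500:
  stratum A: (350/1500)²·0.4²/38 = 0.00022924
  stratum B: (240/1500)²·1.2²/13 = 0.00283569
  stratum C: (420/1500)²·1.7²/14 = 0.016184
  stratum D: (490/1500)²·0.8²/38 = 0.00179724
V_st = 0.0210462
V_srs = s²/n = 2.847/103 = 0.0276408
Relative efficiency = V_srs / V_st = 0.0276408/0.0210462 = 1.3133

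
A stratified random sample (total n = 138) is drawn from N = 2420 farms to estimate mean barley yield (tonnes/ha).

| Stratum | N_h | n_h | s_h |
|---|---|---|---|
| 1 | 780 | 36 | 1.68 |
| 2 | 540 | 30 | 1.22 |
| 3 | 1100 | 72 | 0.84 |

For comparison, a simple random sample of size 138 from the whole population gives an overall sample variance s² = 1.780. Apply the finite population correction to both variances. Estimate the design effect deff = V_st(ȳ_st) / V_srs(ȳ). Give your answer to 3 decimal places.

deff ≈ 0.986

V̂(ȳ_st) = Σ W_h² (1 − n_h/N_h) s_h²/n_h, with W_h = N_h/N and N = 2420:
  stratum 1: (780/2420)²·(1 − 36/780)·1.68²/36 = 0.00776878
  stratum 2: (540/2420)²·(1 − 30/540)·1.22²/30 = 0.00233309
  stratum 3: (1100/2420)²·(1 − 72/1100)·0.84²/72 = 0.00189226
V_st = 0.0119941
V_srs = (1 − 138/2420)·1.780/138 = 0.012163
deff = V_st / V_srs = 0.0119941/0.012163 = 0.9861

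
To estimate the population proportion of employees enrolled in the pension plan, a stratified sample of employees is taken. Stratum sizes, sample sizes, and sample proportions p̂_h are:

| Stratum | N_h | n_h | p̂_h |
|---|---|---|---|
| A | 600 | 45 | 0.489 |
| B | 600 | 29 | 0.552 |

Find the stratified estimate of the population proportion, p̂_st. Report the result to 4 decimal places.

N = 1200; stratum weights W_h = N_h/N.
p̂_st = Σ W_h p̂_h = (600·0.489 + 600·0.552)/1200 = 0.52050

p̂_st ≈ 0.5205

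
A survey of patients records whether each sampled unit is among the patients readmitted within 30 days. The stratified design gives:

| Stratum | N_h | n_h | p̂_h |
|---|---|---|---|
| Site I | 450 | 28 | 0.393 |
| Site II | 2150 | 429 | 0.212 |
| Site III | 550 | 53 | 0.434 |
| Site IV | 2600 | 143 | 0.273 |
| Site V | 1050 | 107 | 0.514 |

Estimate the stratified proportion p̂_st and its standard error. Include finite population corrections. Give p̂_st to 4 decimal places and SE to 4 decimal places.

p̂_st ≈ 0.3119, SE ≈ 0.0184

N = 6800; stratum weights W_h = N_h/N.
p̂_st = Σ W_h p̂_h = (450·0.393 + 2150·0.212 + 550·0.434 + 2600·0.273 + 1050·0.514)/6800 = 0.31189
V̂(p̂_st) = Σ W_h² (1 − n_h/N_h) p̂_h(1−p̂_h)/(n_h−1):
  stratum Site I: (450/6800)²·(1 − 28/450)·0.393·0.607/27 = 3.62848e-05
  stratum Site II: (2150/6800)²·(1 − 429/2150)·0.212·0.788/428 = 3.12334e-05
  stratum Site III: (550/6800)²·(1 − 53/550)·0.434·0.566/52 = 2.79257e-05
  stratum Site IV: (2600/6800)²·(1 − 143/2600)·0.273·0.727/142 = 0.000193094
  stratum Site V: (1050/6800)²·(1 − 107/1050)·0.514·0.486/106 = 5.04634e-05
V̂(p̂_st) = 0.000339002; SE = √V̂ = 0.018412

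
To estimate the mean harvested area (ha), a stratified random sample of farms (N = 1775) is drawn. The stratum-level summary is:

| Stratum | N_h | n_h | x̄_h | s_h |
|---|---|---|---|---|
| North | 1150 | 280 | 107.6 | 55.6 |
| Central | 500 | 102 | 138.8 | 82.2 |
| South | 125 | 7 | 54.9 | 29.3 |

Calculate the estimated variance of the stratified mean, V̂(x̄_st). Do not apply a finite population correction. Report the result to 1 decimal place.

V̂(x̄_st) ≈ 10.5

V̂(x̄_st) = Σ W_h² s_h²/n_h, with W_h = N_h/N and N = 1775:
  stratum North: (1150/1775)²·55.6²/280 = 4.63437
  stratum Central: (500/1775)²·82.2²/102 = 5.25638
  stratum South: (125/1775)²·29.3²/7 = 0.60822
V̂(x̄_st) = 10.499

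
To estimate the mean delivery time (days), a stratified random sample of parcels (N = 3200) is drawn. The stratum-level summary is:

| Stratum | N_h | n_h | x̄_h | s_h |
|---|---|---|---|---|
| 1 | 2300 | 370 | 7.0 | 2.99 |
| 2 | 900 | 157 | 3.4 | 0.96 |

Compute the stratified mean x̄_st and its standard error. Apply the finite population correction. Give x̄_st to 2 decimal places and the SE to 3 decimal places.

x̄_st ≈ 5.99, SE ≈ 0.104

x̄_st = Σ W_h x̄_h = (2300·7.0 + 900·3.4)/3200 = 5.98750
V̂(x̄_st) = Σ W_h² (1 − n_h/N_h) s_h²/n_h, with W_h = N_h/N and N = 3200:
  stratum 1: (2300/3200)²·(1 − 370/2300)·2.99²/370 = 0.0104743
  stratum 2: (900/3200)²·(1 − 157/900)·0.96²/157 = 0.000383331
V̂(x̄_st) = 0.0108577
SE(x̄_st) = √0.0108577 = 0.1042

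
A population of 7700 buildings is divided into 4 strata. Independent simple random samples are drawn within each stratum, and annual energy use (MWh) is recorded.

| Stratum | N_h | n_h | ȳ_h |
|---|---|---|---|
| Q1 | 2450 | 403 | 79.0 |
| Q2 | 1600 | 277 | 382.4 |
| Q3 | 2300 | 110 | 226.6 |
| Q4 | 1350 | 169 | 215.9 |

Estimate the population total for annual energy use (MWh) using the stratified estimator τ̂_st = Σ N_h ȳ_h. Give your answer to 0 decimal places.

τ̂_st ≈ 1618035

τ̂_st = Σ N_h ȳ_h = 2450·79.0 + 1600·382.4 + 2300·226.6 + 1350·215.9 = 1618035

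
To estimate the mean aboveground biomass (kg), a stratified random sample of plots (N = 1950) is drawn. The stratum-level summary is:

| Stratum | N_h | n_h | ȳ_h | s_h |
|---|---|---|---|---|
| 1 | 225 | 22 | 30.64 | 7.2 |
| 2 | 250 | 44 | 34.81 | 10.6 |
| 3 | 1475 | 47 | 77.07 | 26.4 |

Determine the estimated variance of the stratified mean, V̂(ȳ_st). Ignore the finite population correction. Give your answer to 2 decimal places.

V̂(ȳ_st) = Σ W_h² s_h²/n_h, with W_h = N_h/N and N = 1950:
  stratum 1: (225/1950)²·7.2²/22 = 0.0313717
  stratum 2: (250/1950)²·10.6²/44 = 0.041973
  stratum 3: (1475/1950)²·26.4²/47 = 8.48447
V̂(ȳ_st) = 8.55782

V̂(ȳ_st) ≈ 8.56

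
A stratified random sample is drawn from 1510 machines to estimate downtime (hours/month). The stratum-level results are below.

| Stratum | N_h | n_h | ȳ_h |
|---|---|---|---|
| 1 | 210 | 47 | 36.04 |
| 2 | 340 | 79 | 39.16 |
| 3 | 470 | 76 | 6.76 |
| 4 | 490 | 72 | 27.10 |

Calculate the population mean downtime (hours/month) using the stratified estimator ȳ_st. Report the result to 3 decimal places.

ȳ_st ≈ 24.728

N = Σ N_h = 1510. Stratum weights W_h = N_h/N.
ȳ_st = (210·36.04 + 340·39.16 + 470·6.76 + 490·27.10) / 1510 = 24.72781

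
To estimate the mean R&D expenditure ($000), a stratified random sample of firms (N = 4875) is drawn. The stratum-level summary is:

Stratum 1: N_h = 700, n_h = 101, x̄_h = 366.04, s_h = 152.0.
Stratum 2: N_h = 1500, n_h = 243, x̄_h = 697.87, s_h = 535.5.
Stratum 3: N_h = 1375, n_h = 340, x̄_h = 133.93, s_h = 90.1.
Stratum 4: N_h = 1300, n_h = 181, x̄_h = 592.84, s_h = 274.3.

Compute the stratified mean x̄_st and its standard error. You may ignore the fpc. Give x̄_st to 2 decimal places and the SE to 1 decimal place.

x̄_st = Σ W_h x̄_h = (700·366.04 + 1500·697.87 + 1375·133.93 + 1300·592.84)/4875 = 463.15462
V̂(x̄_st) = Σ W_h² s_h²/n_h, with W_h = N_h/N and N = 4875:
  stratum 1: (700/4875)²·152.0²/101 = 4.71642
  stratum 2: (1500/4875)²·535.5²/243 = 111.724
  stratum 3: (1375/4875)²·90.1²/340 = 1.89945
  stratum 4: (1300/4875)²·274.3²/181 = 29.5604
V̂(x̄_st) = 147.9
SE(x̄_st) = √147.9 = 12.1614

x̄_st ≈ 463.15, SE ≈ 12.2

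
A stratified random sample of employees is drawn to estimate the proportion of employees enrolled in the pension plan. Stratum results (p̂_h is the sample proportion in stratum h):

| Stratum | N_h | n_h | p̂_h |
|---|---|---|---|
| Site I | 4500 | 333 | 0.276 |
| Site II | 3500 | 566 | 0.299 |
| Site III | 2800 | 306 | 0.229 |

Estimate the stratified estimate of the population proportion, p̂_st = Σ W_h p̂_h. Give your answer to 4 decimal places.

p̂_st ≈ 0.2713

N = 10800; stratum weights W_h = N_h/N.
p̂_st = Σ W_h p̂_h = (4500·0.276 + 3500·0.299 + 2800·0.229)/10800 = 0.27127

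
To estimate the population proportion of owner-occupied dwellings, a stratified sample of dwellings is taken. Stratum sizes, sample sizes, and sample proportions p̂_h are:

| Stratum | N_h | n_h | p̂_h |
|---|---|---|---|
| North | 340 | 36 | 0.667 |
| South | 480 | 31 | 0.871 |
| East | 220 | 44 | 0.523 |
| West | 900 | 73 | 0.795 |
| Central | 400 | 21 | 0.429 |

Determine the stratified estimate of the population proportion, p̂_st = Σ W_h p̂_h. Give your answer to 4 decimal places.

N = 2340; stratum weights W_h = N_h/N.
p̂_st = Σ W_h p̂_h = (340·0.667 + 480·0.871 + 220·0.523 + 900·0.795 + 400·0.429)/2340 = 0.70385

p̂_st ≈ 0.7039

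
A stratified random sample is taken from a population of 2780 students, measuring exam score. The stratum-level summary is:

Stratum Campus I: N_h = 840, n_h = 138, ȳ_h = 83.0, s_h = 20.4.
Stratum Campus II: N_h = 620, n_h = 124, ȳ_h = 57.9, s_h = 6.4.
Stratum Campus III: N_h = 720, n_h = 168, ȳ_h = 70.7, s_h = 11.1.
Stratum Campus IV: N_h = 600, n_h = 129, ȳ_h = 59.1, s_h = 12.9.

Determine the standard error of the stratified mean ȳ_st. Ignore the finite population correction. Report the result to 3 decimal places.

V̂(ȳ_st) = Σ W_h² s_h²/n_h, with W_h = N_h/N and N = 2780:
  stratum Campus I: (840/2780)²·20.4²/138 = 0.275328
  stratum Campus II: (620/2780)²·6.4²/124 = 0.0164298
  stratum Campus III: (720/2780)²·11.1²/168 = 0.049194
  stratum Campus IV: (600/2780)²·12.9²/129 = 0.0600901
V̂(ȳ_st) = 0.401042
SE(ȳ_st) = √0.401042 = 0.633279

SE(ȳ_st) ≈ 0.633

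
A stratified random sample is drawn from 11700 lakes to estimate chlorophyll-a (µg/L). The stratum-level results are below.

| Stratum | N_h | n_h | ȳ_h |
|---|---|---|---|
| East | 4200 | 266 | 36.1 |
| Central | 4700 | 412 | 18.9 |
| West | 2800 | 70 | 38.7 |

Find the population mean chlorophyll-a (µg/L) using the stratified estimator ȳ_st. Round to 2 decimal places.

N = Σ N_h = 11700. Stratum weights W_h = N_h/N.
ȳ_st = (4200·36.1 + 4700·18.9 + 2800·38.7) / 11700 = 29.8128

ȳ_st ≈ 29.81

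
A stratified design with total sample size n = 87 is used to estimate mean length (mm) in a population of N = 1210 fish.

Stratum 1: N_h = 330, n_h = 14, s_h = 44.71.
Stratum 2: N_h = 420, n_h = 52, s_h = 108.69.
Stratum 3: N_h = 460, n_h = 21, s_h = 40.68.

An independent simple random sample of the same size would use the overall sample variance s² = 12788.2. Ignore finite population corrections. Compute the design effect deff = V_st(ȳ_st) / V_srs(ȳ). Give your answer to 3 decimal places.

V̂(ȳ_st) = Σ W_h² s_h²/n_h, with W_h = N_h/N and N = 1210:
  stratum 1: (330/1210)²·44.71²/14 = 10.6203
  stratum 2: (420/1210)²·108.69²/52 = 27.3718
  stratum 3: (460/1210)²·40.68²/21 = 11.3891
V_st = 49.3812
V_srs = s²/n = 12788.2/87 = 146.991
deff = V_st / V_srs = 49.3812/146.991 = 0.3359

deff ≈ 0.336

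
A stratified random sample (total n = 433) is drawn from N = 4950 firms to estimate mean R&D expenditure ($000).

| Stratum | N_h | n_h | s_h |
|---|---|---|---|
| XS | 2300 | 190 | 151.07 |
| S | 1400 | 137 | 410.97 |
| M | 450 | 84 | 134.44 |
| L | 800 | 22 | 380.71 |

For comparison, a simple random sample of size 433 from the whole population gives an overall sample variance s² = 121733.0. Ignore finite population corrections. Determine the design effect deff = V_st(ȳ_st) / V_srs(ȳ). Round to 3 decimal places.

deff ≈ 1.061

V̂(ȳ_st) = Σ W_h² s_h²/n_h, with W_h = N_h/N and N = 4950:
  stratum XS: (2300/4950)²·151.07²/190 = 25.9327
  stratum S: (1400/4950)²·410.97²/137 = 98.6155
  stratum M: (450/4950)²·134.44²/84 = 1.77825
  stratum L: (800/4950)²·380.71²/22 = 172.082
V_st = 298.409
V_srs = s²/n = 121733.0/433 = 281.139
deff = V_st / V_srs = 298.409/281.139 = 1.0614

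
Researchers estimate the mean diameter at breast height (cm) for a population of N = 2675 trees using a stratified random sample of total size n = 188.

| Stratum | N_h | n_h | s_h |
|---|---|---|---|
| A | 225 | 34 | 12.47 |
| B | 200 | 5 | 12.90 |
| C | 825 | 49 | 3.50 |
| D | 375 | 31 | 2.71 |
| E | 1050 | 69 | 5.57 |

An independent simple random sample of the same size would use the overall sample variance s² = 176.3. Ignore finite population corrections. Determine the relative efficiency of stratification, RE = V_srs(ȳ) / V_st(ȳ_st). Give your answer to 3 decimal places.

RE ≈ 2.967

V̂(ȳ_st) = Σ W_h² s_h²/n_h, with W_h = N_h/N and N = 2675:
  stratum A: (225/2675)²·12.47²/34 = 0.0323572
  stratum B: (200/2675)²·12.90²/5 = 0.186047
  stratum C: (825/2675)²·3.50²/49 = 0.0237794
  stratum D: (375/2675)²·2.71²/31 = 0.00465577
  stratum E: (1050/2675)²·5.57²/69 = 0.0692775
V_st = 0.316117
V_srs = s²/n = 176.3/188 = 0.937766
Relative efficiency = V_srs / V_st = 0.937766/0.316117 = 2.9665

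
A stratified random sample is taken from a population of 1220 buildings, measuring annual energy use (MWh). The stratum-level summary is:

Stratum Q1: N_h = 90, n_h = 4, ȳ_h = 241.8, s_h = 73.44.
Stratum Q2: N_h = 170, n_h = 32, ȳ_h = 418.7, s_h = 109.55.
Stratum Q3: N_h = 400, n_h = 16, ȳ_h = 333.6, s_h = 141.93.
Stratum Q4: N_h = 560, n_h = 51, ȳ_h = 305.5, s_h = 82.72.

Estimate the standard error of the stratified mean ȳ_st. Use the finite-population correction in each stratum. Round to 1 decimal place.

SE(ȳ_st) ≈ 13.0

V̂(ȳ_st) = Σ W_h² (1 − n_h/N_h) s_h²/n_h, with W_h = N_h/N and N = 1220:
  stratum Q1: (90/1220)²·(1 − 4/90)·73.44²/4 = 7.01175
  stratum Q2: (170/1220)²·(1 − 32/170)·109.55²/32 = 5.9113
  stratum Q3: (400/1220)²·(1 − 16/400)·141.93²/16 = 129.927
  stratum Q4: (560/1220)²·(1 − 51/560)·82.72²/51 = 25.6943
V̂(ȳ_st) = 168.545
SE(ȳ_st) = √168.545 = 12.9825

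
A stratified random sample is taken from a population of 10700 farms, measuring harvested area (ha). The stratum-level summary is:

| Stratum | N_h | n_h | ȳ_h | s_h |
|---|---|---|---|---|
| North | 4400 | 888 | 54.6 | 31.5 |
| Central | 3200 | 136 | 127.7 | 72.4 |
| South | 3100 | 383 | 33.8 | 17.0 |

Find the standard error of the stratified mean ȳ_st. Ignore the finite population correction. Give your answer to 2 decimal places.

SE(ȳ_st) ≈ 1.92

V̂(ȳ_st) = Σ W_h² s_h²/n_h, with W_h = N_h/N and N = 10700:
  stratum North: (4400/10700)²·31.5²/888 = 0.18895
  stratum Central: (3200/10700)²·72.4²/136 = 3.44723
  stratum South: (3100/10700)²·17.0²/383 = 0.0633366
V̂(ȳ_st) = 3.69952
SE(ȳ_st) = √3.69952 = 1.92341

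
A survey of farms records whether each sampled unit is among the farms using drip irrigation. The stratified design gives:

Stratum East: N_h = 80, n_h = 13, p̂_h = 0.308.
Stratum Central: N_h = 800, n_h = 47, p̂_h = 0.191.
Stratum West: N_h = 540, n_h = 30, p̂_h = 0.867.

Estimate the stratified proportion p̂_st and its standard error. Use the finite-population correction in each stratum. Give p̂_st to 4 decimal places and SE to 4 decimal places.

p̂_st ≈ 0.4547, SE ≈ 0.0399

N = 1420; stratum weights W_h = N_h/N.
p̂_st = Σ W_h p̂_h = (80·0.308 + 800·0.191 + 540·0.867)/1420 = 0.45466
V̂(p̂_st) = Σ W_h² (1 − n_h/N_h) p̂_h(1−p̂_h)/(n_h−1):
  stratum East: (80/1420)²·(1 − 13/80)·0.308·0.692/12 = 4.72132e-05
  stratum Central: (800/1420)²·(1 − 47/800)·0.191·0.809/46 = 0.00100353
  stratum West: (540/1420)²·(1 − 30/540)·0.867·0.133/29 = 0.000543075
V̂(p̂_st) = 0.00159382; SE = √V̂ = 0.0399227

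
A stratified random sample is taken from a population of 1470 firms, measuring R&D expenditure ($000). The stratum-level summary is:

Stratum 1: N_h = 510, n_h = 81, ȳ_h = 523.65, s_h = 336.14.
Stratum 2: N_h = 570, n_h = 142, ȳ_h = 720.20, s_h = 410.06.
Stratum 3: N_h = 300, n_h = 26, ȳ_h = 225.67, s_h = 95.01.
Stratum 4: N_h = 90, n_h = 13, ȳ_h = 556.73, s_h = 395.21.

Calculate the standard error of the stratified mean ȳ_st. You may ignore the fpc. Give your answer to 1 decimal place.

SE(ȳ_st) ≈ 20.1

V̂(ȳ_st) = Σ W_h² s_h²/n_h, with W_h = N_h/N and N = 1470:
  stratum 1: (510/1470)²·336.14²/81 = 167.904
  stratum 2: (570/1470)²·410.06²/142 = 178.042
  stratum 3: (300/1470)²·95.01²/26 = 14.4602
  stratum 4: (90/1470)²·395.21²/13 = 45.0363
V̂(ȳ_st) = 405.442
SE(ȳ_st) = √405.442 = 20.1356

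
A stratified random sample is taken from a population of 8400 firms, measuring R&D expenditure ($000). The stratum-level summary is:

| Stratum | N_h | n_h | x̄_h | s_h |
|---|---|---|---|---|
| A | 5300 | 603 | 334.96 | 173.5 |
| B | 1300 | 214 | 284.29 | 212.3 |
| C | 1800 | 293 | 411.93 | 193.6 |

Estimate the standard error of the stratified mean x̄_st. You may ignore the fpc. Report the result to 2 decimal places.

V̂(x̄_st) = Σ W_h² s_h²/n_h, with W_h = N_h/N and N = 8400:
  stratum A: (5300/8400)²·173.5²/603 = 19.8735
  stratum B: (1300/8400)²·212.3²/214 = 5.04446
  stratum C: (1800/8400)²·193.6²/293 = 5.87394
V̂(x̄_st) = 30.7919
SE(x̄_st) = √30.7919 = 5.54905

SE(x̄_st) ≈ 5.55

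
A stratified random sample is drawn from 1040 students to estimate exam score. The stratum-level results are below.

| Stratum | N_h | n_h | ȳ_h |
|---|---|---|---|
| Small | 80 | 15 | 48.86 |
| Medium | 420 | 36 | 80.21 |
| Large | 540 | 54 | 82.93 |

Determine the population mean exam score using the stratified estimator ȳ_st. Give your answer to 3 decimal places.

N = Σ N_h = 1040. Stratum weights W_h = N_h/N.
ȳ_st = (80·48.86 + 420·80.21 + 540·82.93) / 1040 = 79.21077

ȳ_st ≈ 79.211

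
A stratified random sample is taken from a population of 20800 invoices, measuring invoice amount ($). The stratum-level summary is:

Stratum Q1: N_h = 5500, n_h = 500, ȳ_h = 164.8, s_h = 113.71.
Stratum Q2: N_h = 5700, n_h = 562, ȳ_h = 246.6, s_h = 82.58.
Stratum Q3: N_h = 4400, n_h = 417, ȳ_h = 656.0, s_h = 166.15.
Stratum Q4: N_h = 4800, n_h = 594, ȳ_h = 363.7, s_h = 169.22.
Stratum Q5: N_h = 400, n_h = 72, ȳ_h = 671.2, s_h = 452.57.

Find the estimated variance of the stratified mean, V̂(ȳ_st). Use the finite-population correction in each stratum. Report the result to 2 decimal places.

V̂(ȳ_st) = Σ W_h² (1 − n_h/N_h) s_h²/n_h, with W_h = N_h/N and N = 20800:
  stratum Q1: (5500/20800)²·(1 − 500/5500)·113.71²/500 = 1.64374
  stratum Q2: (5700/20800)²·(1 − 562/5700)·82.58²/562 = 0.821402
  stratum Q3: (4400/20800)²·(1 − 417/4400)·166.15²/417 = 2.68164
  stratum Q4: (4800/20800)²·(1 − 594/4800)·169.22²/594 = 2.24958
  stratum Q5: (400/20800)²·(1 − 72/400)·452.57²/72 = 0.862673
V̂(ȳ_st) = 8.25904

V̂(ȳ_st) ≈ 8.26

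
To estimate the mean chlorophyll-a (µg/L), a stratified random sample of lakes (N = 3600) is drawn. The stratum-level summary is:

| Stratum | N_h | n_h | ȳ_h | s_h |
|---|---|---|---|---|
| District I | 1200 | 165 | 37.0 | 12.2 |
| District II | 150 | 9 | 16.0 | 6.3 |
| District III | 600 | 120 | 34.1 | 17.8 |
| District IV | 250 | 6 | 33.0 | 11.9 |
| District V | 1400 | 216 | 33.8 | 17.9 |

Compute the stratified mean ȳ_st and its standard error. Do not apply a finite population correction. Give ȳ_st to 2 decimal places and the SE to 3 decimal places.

ȳ_st ≈ 34.12, SE ≈ 0.721

ȳ_st = Σ W_h ȳ_h = (1200·37.0 + 150·16.0 + 600·34.1 + 250·33.0 + 1400·33.8)/3600 = 34.11944
V̂(ȳ_st) = Σ W_h² s_h²/n_h, with W_h = N_h/N and N = 3600:
  stratum District I: (1200/3600)²·12.2²/165 = 0.100229
  stratum District II: (150/3600)²·6.3²/9 = 0.00765625
  stratum District III: (600/3600)²·17.8²/120 = 0.0733426
  stratum District IV: (250/3600)²·11.9²/6 = 0.11382
  stratum District V: (1400/3600)²·17.9²/216 = 0.224338
V̂(ȳ_st) = 0.519386
SE(ȳ_st) = √0.519386 = 0.720684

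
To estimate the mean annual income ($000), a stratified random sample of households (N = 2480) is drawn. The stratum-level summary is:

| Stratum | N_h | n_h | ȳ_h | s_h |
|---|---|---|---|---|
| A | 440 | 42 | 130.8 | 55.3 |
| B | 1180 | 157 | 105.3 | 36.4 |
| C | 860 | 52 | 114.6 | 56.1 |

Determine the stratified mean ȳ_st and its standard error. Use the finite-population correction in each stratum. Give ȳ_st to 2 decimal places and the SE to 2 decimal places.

ȳ_st = Σ W_h ȳ_h = (440·130.8 + 1180·105.3 + 860·114.6)/2480 = 113.04919
V̂(ȳ_st) = Σ W_h² (1 − n_h/N_h) s_h²/n_h, with W_h = N_h/N and N = 2480:
  stratum A: (440/2480)²·(1 − 42/440)·55.3²/42 = 2.07316
  stratum B: (1180/2480)²·(1 − 157/1180)·36.4²/157 = 1.65637
  stratum C: (860/2480)²·(1 − 52/860)·56.1²/52 = 6.838
V̂(ȳ_st) = 10.5675
SE(ȳ_st) = √10.5675 = 3.25077

ȳ_st ≈ 113.05, SE ≈ 3.25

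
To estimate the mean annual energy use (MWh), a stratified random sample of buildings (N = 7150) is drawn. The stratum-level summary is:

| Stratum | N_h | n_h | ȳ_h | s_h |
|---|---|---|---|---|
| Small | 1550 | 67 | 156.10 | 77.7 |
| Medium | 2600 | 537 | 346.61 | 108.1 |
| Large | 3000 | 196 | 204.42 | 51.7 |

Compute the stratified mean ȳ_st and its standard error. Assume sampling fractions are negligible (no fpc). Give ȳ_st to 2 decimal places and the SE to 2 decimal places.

ȳ_st ≈ 245.65, SE ≈ 3.08

ȳ_st = Σ W_h ȳ_h = (1550·156.10 + 2600·346.61 + 3000·204.42)/7150 = 245.65049
V̂(ȳ_st) = Σ W_h² s_h²/n_h, with W_h = N_h/N and N = 7150:
  stratum Small: (1550/7150)²·77.7²/67 = 4.23466
  stratum Medium: (2600/7150)²·108.1²/537 = 2.87748
  stratum Large: (3000/7150)²·51.7²/196 = 2.4008
V̂(ȳ_st) = 9.51293
SE(ȳ_st) = √9.51293 = 3.0843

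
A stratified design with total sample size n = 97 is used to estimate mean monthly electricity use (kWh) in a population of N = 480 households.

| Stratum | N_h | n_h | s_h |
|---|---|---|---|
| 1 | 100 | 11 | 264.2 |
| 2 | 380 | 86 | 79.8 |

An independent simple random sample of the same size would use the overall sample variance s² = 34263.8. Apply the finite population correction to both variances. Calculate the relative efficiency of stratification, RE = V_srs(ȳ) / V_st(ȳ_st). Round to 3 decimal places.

RE ≈ 1.003

V̂(ȳ_st) = Σ W_h² (1 − n_h/N_h) s_h²/n_h, with W_h = N_h/N and N = 480:
  stratum 1: (100/480)²·(1 − 11/100)·264.2²/11 = 245.121
  stratum 2: (380/480)²·(1 − 86/380)·79.8²/86 = 35.9051
V_st = 281.026
V_srs = (1 − 97/480)·34263.8/97 = 281.852
Relative efficiency = V_srs / V_st = 281.852/281.026 = 1.0029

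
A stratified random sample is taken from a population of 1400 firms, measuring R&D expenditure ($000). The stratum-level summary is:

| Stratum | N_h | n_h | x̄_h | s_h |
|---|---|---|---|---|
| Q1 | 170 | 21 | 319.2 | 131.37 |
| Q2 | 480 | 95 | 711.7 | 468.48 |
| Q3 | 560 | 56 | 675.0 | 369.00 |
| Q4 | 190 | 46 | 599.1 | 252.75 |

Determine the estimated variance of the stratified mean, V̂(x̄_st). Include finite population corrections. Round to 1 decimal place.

V̂(x̄_st) = Σ W_h² (1 − n_h/N_h) s_h²/n_h, with W_h = N_h/N and N = 1400:
  stratum Q1: (170/1400)²·(1 − 21/170)·131.37²/21 = 10.6207
  stratum Q2: (480/1400)²·(1 − 95/480)·468.48²/95 = 217.823
  stratum Q3: (560/1400)²·(1 − 56/560)·369.00²/56 = 350.128
  stratum Q4: (190/1400)²·(1 − 46/190)·252.75²/46 = 19.3858
V̂(x̄_st) = 597.958

V̂(x̄_st) ≈ 598.0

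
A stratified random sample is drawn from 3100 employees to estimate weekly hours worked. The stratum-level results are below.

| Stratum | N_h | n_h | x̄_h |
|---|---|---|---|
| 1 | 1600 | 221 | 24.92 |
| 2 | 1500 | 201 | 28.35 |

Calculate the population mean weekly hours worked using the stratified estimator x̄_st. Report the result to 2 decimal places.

N = Σ N_h = 3100. Stratum weights W_h = N_h/N.
x̄_st = (1600·24.92 + 1500·28.35) / 3100 = 26.5797

x̄_st ≈ 26.58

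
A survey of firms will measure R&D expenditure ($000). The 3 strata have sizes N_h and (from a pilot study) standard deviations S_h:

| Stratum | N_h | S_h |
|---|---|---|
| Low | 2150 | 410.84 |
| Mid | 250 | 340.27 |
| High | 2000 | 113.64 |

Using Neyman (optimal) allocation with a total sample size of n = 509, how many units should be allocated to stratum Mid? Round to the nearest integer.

Neyman allocation: n_h = n · N_h S_h / Σ N_i S_i, with n = 509.
  stratum Low: N_h·S_h = 2150·410.84 = 883306.00
  stratum Mid: N_h·S_h = 250·340.27 = 85067.50
  stratum High: N_h·S_h = 2000·113.64 = 227280.00
Σ N_h S_h = 1195653.50
n for stratum Mid = 509·85067.50/1195653.50 = 36.214 → 36

36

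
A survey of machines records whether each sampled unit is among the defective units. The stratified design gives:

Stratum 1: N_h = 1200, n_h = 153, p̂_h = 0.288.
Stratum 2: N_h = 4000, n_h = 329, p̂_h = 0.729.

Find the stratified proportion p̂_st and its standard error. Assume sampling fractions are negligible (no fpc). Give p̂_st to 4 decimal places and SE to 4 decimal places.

N = 5200; stratum weights W_h = N_h/N.
p̂_st = Σ W_h p̂_h = (1200·0.288 + 4000·0.729)/5200 = 0.62723
V̂(p̂_st) = Σ W_h² p̂_h(1−p̂_h)/(n_h−1):
  stratum 1: (1200/5200)²·0.288·0.712/152 = 7.1843e-05
  stratum 2: (4000/5200)²·0.729·0.271/328 = 0.000356399
V̂(p̂_st) = 0.000428242; SE = √V̂ = 0.020694

p̂_st ≈ 0.6272, SE ≈ 0.0207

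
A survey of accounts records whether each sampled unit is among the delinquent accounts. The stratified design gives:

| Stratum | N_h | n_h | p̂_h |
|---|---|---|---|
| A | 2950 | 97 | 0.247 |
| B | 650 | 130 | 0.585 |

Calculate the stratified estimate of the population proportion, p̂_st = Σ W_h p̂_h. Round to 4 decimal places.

N = 3600; stratum weights W_h = N_h/N.
p̂_st = Σ W_h p̂_h = (2950·0.247 + 650·0.585)/3600 = 0.30803

p̂_st ≈ 0.3080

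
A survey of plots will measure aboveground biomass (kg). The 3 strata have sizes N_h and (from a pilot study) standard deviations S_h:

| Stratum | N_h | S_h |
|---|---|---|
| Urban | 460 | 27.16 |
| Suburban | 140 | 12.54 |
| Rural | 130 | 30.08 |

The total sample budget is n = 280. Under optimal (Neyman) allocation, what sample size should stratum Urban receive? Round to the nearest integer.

193

Neyman allocation: n_h = n · N_h S_h / Σ N_i S_i, with n = 280.
  stratum Urban: N_h·S_h = 460·27.16 = 12493.60
  stratum Suburban: N_h·S_h = 140·12.54 = 1755.60
  stratum Rural: N_h·S_h = 130·30.08 = 3910.40
Σ N_h S_h = 18159.60
n for stratum Urban = 280·12493.60/18159.60 = 192.637 → 193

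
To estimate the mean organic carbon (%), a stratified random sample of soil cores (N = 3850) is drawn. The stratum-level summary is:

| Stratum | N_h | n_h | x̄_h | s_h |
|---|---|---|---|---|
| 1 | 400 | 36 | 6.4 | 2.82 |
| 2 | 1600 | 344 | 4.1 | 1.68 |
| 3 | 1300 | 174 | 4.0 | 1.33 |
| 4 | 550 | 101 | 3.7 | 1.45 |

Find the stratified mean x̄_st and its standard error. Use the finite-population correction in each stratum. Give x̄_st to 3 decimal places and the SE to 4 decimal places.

x̄_st ≈ 4.248, SE ≈ 0.0681

x̄_st = Σ W_h x̄_h = (400·6.4 + 1600·4.1 + 1300·4.0 + 550·3.7)/3850 = 4.24805
V̂(x̄_st) = Σ W_h² (1 − n_h/N_h) s_h²/n_h, with W_h = N_h/N and N = 3850:
  stratum 1: (400/3850)²·(1 − 36/400)·2.82²/36 = 0.00216988
  stratum 2: (1600/3850)²·(1 − 344/1600)·1.68²/344 = 0.00111237
  stratum 3: (1300/3850)²·(1 − 174/1300)·1.33²/174 = 0.00100396
  stratum 4: (550/3850)²·(1 − 101/550)·1.45²/101 = 0.000346818
V̂(x̄_st) = 0.00463302
SE(x̄_st) = √0.00463302 = 0.0680663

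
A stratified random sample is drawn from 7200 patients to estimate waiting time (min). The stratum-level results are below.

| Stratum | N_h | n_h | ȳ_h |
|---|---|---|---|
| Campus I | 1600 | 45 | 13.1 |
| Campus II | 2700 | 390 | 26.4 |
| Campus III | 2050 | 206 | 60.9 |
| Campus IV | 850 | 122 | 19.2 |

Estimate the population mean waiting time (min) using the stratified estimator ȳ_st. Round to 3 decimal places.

ȳ_st ≈ 32.417

N = Σ N_h = 7200. Stratum weights W_h = N_h/N.
ȳ_st = (1600·13.1 + 2700·26.4 + 2050·60.9 + 850·19.2) / 7200 = 32.41736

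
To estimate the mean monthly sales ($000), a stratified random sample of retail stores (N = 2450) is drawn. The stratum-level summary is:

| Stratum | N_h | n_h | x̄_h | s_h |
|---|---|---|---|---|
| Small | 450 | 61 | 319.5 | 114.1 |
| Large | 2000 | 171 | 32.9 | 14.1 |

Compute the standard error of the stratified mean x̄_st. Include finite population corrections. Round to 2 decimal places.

V̂(x̄_st) = Σ W_h² (1 − n_h/N_h) s_h²/n_h, with W_h = N_h/N and N = 2450:
  stratum Small: (450/2450)²·(1 − 61/450)·114.1²/61 = 6.22403
  stratum Large: (2000/2450)²·(1 − 171/2000)·14.1²/171 = 0.708523
V̂(x̄_st) = 6.93255
SE(x̄_st) = √6.93255 = 2.63297

SE(x̄_st) ≈ 2.63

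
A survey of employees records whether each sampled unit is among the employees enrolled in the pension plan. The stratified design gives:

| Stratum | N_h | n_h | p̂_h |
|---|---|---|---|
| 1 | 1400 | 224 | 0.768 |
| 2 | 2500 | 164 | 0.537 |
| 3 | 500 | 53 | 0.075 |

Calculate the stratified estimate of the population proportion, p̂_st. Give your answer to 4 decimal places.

N = 4400; stratum weights W_h = N_h/N.
p̂_st = Σ W_h p̂_h = (1400·0.768 + 2500·0.537 + 500·0.075)/4400 = 0.55800

p̂_st ≈ 0.5580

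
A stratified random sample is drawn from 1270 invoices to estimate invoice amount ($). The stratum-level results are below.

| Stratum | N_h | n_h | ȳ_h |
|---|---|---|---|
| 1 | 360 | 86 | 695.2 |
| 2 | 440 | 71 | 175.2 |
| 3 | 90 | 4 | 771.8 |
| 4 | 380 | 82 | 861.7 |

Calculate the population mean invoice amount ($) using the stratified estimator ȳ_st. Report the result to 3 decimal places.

ȳ_st ≈ 570.290

N = Σ N_h = 1270. Stratum weights W_h = N_h/N.
ȳ_st = (360·695.2 + 440·175.2 + 90·771.8 + 380·861.7) / 1270 = 570.28976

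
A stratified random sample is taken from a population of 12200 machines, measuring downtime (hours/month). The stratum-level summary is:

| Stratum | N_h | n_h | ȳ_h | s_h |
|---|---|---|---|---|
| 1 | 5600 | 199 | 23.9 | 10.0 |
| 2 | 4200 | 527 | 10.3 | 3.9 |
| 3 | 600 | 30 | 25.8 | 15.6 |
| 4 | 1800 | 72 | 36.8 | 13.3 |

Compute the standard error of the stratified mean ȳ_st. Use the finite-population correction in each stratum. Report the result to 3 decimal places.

SE(ȳ_st) ≈ 0.418

V̂(ȳ_st) = Σ W_h² (1 − n_h/N_h) s_h²/n_h, with W_h = N_h/N and N = 12200:
  stratum 1: (5600/12200)²·(1 − 199/5600)·10.0²/199 = 0.102115
  stratum 2: (4200/12200)²·(1 − 527/4200)·3.9²/527 = 0.00299136
  stratum 3: (600/12200)²·(1 − 30/600)·15.6²/30 = 0.0186395
  stratum 4: (1800/12200)²·(1 − 72/1800)·13.3²/72 = 0.0513414
V̂(ȳ_st) = 0.175087
SE(ȳ_st) = √0.175087 = 0.418434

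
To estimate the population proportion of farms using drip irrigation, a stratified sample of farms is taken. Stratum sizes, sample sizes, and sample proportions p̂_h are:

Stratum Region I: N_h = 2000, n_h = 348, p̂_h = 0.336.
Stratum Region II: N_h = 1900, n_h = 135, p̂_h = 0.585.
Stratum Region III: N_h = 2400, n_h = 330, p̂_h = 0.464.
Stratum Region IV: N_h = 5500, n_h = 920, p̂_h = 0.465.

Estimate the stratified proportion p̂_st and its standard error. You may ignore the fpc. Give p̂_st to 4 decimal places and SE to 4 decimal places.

p̂_st ≈ 0.4623, SE ≈ 0.0125

N = 11800; stratum weights W_h = N_h/N.
p̂_st = Σ W_h p̂_h = (2000·0.336 + 1900·0.585 + 2400·0.464 + 5500·0.465)/11800 = 0.46225
V̂(p̂_st) = Σ W_h² p̂_h(1−p̂_h)/(n_h−1):
  stratum Region I: (2000/11800)²·0.336·0.664/347 = 1.84703e-05
  stratum Region II: (1900/11800)²·0.585·0.415/134 = 4.69724e-05
  stratum Region III: (2400/11800)²·0.464·0.536/329 = 3.12713e-05
  stratum Region IV: (5500/11800)²·0.465·0.535/919 = 5.88102e-05
V̂(p̂_st) = 0.000155524; SE = √V̂ = 0.0124709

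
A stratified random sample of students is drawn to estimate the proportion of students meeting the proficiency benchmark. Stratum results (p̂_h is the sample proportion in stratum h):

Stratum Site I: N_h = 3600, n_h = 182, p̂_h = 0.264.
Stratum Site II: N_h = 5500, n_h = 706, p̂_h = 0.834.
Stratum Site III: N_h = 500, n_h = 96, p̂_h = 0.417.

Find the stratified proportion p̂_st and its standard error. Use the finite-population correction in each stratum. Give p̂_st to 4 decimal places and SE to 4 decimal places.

p̂_st ≈ 0.5985, SE ≈ 0.0143

N = 9600; stratum weights W_h = N_h/N.
p̂_st = Σ W_h p̂_h = (3600·0.264 + 5500·0.834 + 500·0.417)/9600 = 0.59853
V̂(p̂_st) = Σ W_h² (1 − n_h/N_h) p̂_h(1−p̂_h)/(n_h−1):
  stratum Site I: (3600/9600)²·(1 − 182/3600)·0.264·0.736/181 = 0.000143329
  stratum Site II: (5500/9600)²·(1 − 706/5500)·0.834·0.166/705 = 5.61828e-05
  stratum Site III: (500/9600)²·(1 − 96/500)·0.417·0.583/95 = 5.60906e-06
V̂(p̂_st) = 0.000205121; SE = √V̂ = 0.0143221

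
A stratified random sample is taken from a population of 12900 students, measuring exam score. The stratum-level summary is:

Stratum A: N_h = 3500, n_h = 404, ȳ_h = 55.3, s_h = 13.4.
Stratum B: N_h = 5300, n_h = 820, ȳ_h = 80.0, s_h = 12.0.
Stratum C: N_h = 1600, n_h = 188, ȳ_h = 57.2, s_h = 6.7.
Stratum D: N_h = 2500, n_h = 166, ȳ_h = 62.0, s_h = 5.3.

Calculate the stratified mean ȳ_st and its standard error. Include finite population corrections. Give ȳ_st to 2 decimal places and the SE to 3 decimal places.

ȳ_st ≈ 66.98, SE ≈ 0.251

ȳ_st = Σ W_h ȳ_h = (3500·55.3 + 5300·80.0 + 1600·57.2 + 2500·62.0)/12900 = 66.98217
V̂(ȳ_st) = Σ W_h² (1 − n_h/N_h) s_h²/n_h, with W_h = N_h/N and N = 12900:
  stratum A: (3500/12900)²·(1 − 404/3500)·13.4²/404 = 0.0289413
  stratum B: (5300/12900)²·(1 − 820/5300)·12.0²/820 = 0.0250567
  stratum C: (1600/12900)²·(1 − 188/1600)·6.7²/188 = 0.00324166
  stratum D: (2500/12900)²·(1 − 166/2500)·5.3²/166 = 0.00593342
V̂(ȳ_st) = 0.063173
SE(ȳ_st) = √0.063173 = 0.251342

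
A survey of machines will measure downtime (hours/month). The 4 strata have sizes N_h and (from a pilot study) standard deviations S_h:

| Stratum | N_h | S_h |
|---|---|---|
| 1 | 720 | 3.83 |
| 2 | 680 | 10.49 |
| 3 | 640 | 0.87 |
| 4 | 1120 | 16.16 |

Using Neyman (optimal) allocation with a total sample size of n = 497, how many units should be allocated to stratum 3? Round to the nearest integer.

10

Neyman allocation: n_h = n · N_h S_h / Σ N_i S_i, with n = 497.
  stratum 1: N_h·S_h = 720·3.83 = 2757.60
  stratum 2: N_h·S_h = 680·10.49 = 7133.20
  stratum 3: N_h·S_h = 640·0.87 = 556.80
  stratum 4: N_h·S_h = 1120·16.16 = 18099.20
Σ N_h S_h = 28546.80
n for stratum 3 = 497·556.80/28546.80 = 9.694 → 10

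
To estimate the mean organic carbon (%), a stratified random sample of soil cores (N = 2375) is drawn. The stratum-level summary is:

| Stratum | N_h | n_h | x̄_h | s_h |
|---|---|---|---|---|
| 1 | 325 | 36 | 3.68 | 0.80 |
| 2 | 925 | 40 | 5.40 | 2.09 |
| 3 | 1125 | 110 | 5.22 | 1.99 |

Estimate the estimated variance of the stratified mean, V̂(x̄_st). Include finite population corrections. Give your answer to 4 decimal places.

V̂(x̄_st) = Σ W_h² (1 − n_h/N_h) s_h²/n_h, with W_h = N_h/N and N = 2375:
  stratum 1: (325/2375)²·(1 − 36/325)·0.80²/36 = 0.000296027
  stratum 2: (925/2375)²·(1 − 40/925)·2.09²/40 = 0.0158486
  stratum 3: (1125/2375)²·(1 − 110/1125)·1.99²/110 = 0.00728794
V̂(x̄_st) = 0.0234325

V̂(x̄_st) ≈ 0.0234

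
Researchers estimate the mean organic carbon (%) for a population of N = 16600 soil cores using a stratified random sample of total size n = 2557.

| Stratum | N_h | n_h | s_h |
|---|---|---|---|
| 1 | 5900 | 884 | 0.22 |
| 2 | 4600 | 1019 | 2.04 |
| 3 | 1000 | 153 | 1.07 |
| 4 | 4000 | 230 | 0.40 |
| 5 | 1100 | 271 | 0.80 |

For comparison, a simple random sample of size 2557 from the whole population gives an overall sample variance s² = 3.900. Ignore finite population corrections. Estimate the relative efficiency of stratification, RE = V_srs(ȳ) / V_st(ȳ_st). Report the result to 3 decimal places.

RE ≈ 3.828

V̂(ȳ_st) = Σ W_h² s_h²/n_h, with W_h = N_h/N and N = 16600:
  stratum 1: (5900/16600)²·0.22²/884 = 6.91641e-06
  stratum 2: (4600/16600)²·2.04²/1019 = 0.000313607
  stratum 3: (1000/16600)²·1.07²/153 = 2.71556e-05
  stratum 4: (4000/16600)²·0.40²/230 = 4.03921e-05
  stratum 5: (1100/16600)²·0.80²/271 = 1.037e-05
V_st = 0.000398441
V_srs = s²/n = 3.900/2557 = 0.00152522
Relative efficiency = V_srs / V_st = 0.00152522/0.000398441 = 3.8280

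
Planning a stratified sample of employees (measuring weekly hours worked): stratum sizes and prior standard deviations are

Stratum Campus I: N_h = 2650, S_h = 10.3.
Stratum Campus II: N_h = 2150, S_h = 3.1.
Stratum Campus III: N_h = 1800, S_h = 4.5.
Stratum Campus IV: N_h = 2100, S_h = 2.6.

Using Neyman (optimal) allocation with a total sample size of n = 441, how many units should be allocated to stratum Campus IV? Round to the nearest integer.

51

Neyman allocation: n_h = n · N_h S_h / Σ N_i S_i, with n = 441.
  stratum Campus I: N_h·S_h = 2650·10.3 = 27295.00
  stratum Campus II: N_h·S_h = 2150·3.1 = 6665.00
  stratum Campus III: N_h·S_h = 1800·4.5 = 8100.00
  stratum Campus IV: N_h·S_h = 2100·2.6 = 5460.00
Σ N_h S_h = 47520.00
n for stratum Campus IV = 441·5460.00/47520.00 = 50.670 → 51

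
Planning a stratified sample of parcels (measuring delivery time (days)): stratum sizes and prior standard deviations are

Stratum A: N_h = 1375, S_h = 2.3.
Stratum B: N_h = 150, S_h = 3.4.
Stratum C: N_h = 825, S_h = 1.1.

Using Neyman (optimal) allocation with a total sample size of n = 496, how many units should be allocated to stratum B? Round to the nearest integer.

55

Neyman allocation: n_h = n · N_h S_h / Σ N_i S_i, with n = 496.
  stratum A: N_h·S_h = 1375·2.3 = 3162.50
  stratum B: N_h·S_h = 150·3.4 = 510.00
  stratum C: N_h·S_h = 825·1.1 = 907.50
Σ N_h S_h = 4580.00
n for stratum B = 496·510.00/4580.00 = 55.231 → 55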